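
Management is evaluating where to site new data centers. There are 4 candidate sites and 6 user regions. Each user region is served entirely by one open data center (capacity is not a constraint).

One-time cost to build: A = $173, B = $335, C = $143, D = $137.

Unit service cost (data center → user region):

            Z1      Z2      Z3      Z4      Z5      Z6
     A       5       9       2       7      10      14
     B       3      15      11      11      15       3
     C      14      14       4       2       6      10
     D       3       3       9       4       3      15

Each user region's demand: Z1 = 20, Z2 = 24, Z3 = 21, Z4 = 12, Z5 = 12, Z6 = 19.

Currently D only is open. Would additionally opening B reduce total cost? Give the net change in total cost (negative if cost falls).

Current service cost with {D}: 690.
Adding B: each user region re-picks its cheapest; new service cost 462, saving 228.
Extra fixed cost: 335. Net change = 335 − 228 = 107.
(Totals: 827 → 934.)

No — net change +107 (cost rises by 107).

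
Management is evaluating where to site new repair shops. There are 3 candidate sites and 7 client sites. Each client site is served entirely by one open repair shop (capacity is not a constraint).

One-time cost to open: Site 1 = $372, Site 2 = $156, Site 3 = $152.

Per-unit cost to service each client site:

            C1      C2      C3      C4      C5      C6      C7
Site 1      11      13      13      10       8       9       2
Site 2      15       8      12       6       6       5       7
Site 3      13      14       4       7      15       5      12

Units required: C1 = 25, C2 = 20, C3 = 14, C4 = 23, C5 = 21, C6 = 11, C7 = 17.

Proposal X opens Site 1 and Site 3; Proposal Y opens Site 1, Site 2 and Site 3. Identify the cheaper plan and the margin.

Proposal X: {Site 1, Site 3}: C1→Site 1 11·25=275, C2→Site 1 13·20=260, C3→Site 3 4·14=56, C4→Site 3 7·23=161, C5→Site 1 8·21=168, C6→Site 3 5·11=55, C7→Site 1 2·17=34. Service 1009; fixed 524; total 1533.
Proposal Y: {Site 1, Site 2, Site 3}: C1→Site 1 11·25=275, C2→Site 2 8·20=160, C3→Site 3 4·14=56, C4→Site 2 6·23=138, C5→Site 2 6·21=126, C6→Site 2 5·11=55, C7→Site 1 2·17=34. Service 844; fixed 680; total 1524.
Difference: |1533 − 1524| = 9.

Proposal Y is cheaper by 9.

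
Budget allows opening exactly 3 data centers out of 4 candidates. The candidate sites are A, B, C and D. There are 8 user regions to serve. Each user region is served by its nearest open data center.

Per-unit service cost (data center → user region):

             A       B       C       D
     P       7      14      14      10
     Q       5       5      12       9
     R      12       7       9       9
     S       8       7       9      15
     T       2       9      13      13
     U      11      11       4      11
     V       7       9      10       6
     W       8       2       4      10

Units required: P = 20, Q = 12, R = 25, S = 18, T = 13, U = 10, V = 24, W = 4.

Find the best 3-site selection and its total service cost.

Choose A, B and C; total service cost 743.

With exactly 3 open, each user region uses its cheapest among the chosen.
{A, B, C}: P→A 7·20=140, Q→A 5·12=60, R→B 7·25=175, S→B 7·18=126, T→A 2·13=26, U→C 4·10=40, V→A 7·24=168, W→B 2·4=8. Service cost 743.
{A, B, D}: service cost 789
{A, C, D}: service cost 795
Among all 4 size-3 choices, {A, B, C} is lowest.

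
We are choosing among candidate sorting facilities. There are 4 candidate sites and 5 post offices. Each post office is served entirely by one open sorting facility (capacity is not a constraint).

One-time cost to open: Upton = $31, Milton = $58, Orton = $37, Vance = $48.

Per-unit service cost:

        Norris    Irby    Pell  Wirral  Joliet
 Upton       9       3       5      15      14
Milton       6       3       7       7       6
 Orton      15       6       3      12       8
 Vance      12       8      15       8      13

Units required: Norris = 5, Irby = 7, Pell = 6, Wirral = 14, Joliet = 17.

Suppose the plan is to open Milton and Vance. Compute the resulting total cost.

Each post office is assigned to its cheapest site among the open ones.
{Milton, Vance}: Norris→Milton 6·5=30, Irby→Milton 3·7=21, Pell→Milton 7·6=42, Wirral→Milton 7·14=98, Joliet→Milton 6·17=102. Service 293; fixed 106; total 399.

Total cost: 399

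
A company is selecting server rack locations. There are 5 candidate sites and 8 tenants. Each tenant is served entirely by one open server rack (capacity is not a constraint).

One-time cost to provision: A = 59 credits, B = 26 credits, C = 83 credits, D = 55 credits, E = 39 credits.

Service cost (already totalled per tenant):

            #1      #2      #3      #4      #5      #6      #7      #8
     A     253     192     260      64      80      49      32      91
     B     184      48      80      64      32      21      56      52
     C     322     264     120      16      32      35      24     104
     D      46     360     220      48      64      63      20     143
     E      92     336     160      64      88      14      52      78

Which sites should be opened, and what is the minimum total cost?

Open B and D; minimum total cost 428.

For any fixed open set, each tenant goes to its cheapest open site; total = fixed + service.
{B, D}: #1→D 46, #2→B 48, #3→B 80, #4→D 48, #5→B 32, #6→B 21, #7→D 20, #8→B 52. Service 347; fixed 81; total 428.
{B, D, E}: service 340 + fixed 120 = 460
{B, C, D}: #1→D 46, #2→B 48, #3→B 80, #4→C 16, #5→B 32, #6→B 21, #7→D 20, #8→B 52. Service 315; fixed 164; total 479.
{A, B, C, D, E}: service 308 + fixed 262 = 570
No other subset beats 428.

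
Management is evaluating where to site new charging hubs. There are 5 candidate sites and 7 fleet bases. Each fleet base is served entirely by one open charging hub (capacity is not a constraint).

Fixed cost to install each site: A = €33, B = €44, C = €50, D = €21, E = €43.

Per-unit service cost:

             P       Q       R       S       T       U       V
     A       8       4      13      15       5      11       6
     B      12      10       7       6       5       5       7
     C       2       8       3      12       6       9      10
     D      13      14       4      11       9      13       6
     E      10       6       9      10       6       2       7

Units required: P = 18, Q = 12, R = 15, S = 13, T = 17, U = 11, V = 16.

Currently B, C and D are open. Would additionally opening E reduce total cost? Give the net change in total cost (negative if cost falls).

Current service cost with {B, C, D}: 491.
Adding E: each fleet base re-picks its cheapest; new service cost 434, saving 57.
Extra fixed cost: 43. Net change = 43 − 57 = -14.
(Totals: 606 → 592.)

Yes — net change −14 (cost falls by 14).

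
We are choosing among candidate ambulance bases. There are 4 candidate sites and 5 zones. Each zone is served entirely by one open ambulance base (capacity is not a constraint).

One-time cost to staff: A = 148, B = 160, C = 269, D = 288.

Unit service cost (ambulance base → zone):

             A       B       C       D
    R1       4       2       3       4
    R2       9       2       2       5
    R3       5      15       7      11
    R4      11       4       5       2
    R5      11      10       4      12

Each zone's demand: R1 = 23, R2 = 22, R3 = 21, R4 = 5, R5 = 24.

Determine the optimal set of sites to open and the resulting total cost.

For any fixed open set, each zone goes to its cheapest open site; total = fixed + service.
{C}: R1→C 3·23=69, R2→C 2·22=44, R3→C 7·21=147, R4→C 5·5=25, R5→C 4·24=96. Service 381; fixed 269; total 650.
{A, C}: R1→C 3·23=69, R2→C 2·22=44, R3→A 5·21=105, R4→C 5·5=25, R5→C 4·24=96. Service 339; fixed 417; total 756.
{A, B}: service 455 + fixed 308 = 763
{A, B, C, D}: service 301 + fixed 865 = 1166
(All 15 nonempty subsets were checked; C only is lowest.)

Open C only; minimum total cost 650.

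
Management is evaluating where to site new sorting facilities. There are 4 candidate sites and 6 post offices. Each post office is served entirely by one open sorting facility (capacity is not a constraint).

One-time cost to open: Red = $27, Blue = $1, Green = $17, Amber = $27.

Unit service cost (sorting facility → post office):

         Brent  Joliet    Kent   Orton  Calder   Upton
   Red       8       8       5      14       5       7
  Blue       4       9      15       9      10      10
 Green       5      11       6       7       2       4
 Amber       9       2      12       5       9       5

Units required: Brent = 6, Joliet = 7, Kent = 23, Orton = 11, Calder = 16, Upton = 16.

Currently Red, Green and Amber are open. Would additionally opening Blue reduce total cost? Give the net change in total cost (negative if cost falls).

Yes — net change −5 (cost falls by 5).

Current service cost with {Red, Green, Amber}: 310.
Adding Blue: each post office re-picks its cheapest; new service cost 304, saving 6.
Extra fixed cost: 1. Net change = 1 − 6 = -5.
(Totals: 381 → 376.)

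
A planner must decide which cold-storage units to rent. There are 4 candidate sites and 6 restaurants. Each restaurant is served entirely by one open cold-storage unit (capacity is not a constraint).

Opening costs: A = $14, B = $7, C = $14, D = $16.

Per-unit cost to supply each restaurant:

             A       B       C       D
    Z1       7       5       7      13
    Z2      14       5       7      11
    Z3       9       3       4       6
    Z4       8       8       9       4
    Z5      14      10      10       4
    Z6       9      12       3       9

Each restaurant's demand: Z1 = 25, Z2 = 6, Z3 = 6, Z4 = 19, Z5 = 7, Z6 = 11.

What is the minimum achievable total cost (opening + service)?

For any fixed open set, each restaurant goes to its cheapest open site; total = fixed + service.
{B, C, D}: Z1→B 5·25=125, Z2→B 5·6=30, Z3→B 3·6=18, Z4→D 4·19=76, Z5→D 4·7=28, Z6→C 3·11=33. Service 310; fixed 37; total 347.
{A, B, C, D}: service 310 + fixed 51 = 361
{B, D}: service 376 + fixed 23 = 399
{B}: service 527 + fixed 7 = 534
No other subset beats 347.

Minimum total cost: 347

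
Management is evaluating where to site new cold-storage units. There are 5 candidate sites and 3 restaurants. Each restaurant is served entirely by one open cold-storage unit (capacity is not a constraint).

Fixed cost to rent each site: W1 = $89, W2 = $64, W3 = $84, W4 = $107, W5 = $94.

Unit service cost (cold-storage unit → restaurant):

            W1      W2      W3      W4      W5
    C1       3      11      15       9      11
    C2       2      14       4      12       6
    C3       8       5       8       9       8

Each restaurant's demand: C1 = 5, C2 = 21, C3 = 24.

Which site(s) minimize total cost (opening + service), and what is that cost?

Open W1 and W2; minimum total cost 330.

For any fixed open set, each restaurant goes to its cheapest open site; total = fixed + service.
{W1, W2}: C1→W1 3·5=15, C2→W1 2·21=42, C3→W2 5·24=120. Service 177; fixed 153; total 330.
{W1}: C1→W1 3·5=15, C2→W1 2·21=42, C3→W1 8·24=192. Service 249; fixed 89; total 338.
{W2, W3}: C1→W2 11·5=55, C2→W3 4·21=84, C3→W2 5·24=120. Service 259; fixed 148; total 407.
{W1, W2, W3, W4, W5}: service 177 + fixed 438 = 615
No other subset beats 330.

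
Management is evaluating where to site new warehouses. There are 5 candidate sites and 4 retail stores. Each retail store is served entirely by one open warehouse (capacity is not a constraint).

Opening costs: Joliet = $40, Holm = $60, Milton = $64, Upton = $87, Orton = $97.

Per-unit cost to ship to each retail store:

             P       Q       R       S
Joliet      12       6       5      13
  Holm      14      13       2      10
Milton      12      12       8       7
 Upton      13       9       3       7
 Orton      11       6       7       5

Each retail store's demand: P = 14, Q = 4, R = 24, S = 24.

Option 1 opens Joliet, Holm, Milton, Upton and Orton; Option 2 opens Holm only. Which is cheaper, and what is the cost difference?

Option 2 is cheaper by 98.

Option 1: {Joliet, Holm, Milton, Upton, Orton}: P→Orton 11·14=154, Q→Joliet 6·4=24, R→Holm 2·24=48, S→Orton 5·24=120. Service 346; fixed 348; total 694.
Option 2: {Holm}: P→Holm 14·14=196, Q→Holm 13·4=52, R→Holm 2·24=48, S→Holm 10·24=240. Service 536; fixed 60; total 596.
Difference: |694 − 596| = 98.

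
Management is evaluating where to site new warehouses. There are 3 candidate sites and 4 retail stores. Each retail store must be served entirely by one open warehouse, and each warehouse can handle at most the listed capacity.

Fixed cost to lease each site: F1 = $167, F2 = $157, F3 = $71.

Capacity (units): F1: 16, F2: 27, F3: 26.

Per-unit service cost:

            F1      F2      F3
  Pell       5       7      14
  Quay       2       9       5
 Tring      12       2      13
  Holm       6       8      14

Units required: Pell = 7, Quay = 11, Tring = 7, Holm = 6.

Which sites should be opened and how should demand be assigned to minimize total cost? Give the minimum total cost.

Minimum total cost: 394

Open {F2, F3}: Pell→F2 7·7=49, Quay→F3 5·11=55, Tring→F2 2·7=14, Holm→F2 8·6=48.
Loads: F2 carries 20/27, F3 carries 11/26. Service 166; fixed 228; total 394.
Next best feasible plan costs 430.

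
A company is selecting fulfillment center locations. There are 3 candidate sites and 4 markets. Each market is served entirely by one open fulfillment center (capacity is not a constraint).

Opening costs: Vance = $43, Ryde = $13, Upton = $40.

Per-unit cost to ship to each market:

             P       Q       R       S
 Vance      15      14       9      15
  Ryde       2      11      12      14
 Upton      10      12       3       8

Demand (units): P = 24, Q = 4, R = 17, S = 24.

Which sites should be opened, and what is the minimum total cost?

For any fixed open set, each market goes to its cheapest open site; total = fixed + service.
{Ryde, Upton}: P→Ryde 2·24=48, Q→Ryde 11·4=44, R→Upton 3·17=51, S→Upton 8·24=192. Service 335; fixed 53; total 388.
{Vance, Ryde, Upton}: P→Ryde 2·24=48, Q→Ryde 11·4=44, R→Upton 3·17=51, S→Upton 8·24=192. Service 335; fixed 96; total 431.
{Upton}: service 531 + fixed 40 = 571
{Ryde}: service 632 + fixed 13 = 645
No other subset beats 388.

Open Ryde and Upton; minimum total cost 388.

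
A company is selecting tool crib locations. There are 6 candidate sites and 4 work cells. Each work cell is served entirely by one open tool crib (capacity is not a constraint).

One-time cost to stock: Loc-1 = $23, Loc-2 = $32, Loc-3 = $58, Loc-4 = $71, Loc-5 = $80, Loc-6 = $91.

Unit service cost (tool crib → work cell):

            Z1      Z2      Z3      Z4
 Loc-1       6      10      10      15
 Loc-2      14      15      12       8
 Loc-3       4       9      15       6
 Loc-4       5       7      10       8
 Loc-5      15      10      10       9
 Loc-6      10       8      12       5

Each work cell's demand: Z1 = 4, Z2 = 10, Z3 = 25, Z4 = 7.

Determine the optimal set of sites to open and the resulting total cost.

Open Loc-4 only; minimum total cost 467.

For any fixed open set, each work cell goes to its cheapest open site; total = fixed + service.
{Loc-4}: Z1→Loc-4 5·4=20, Z2→Loc-4 7·10=70, Z3→Loc-4 10·25=250, Z4→Loc-4 8·7=56. Service 396; fixed 71; total 467.
{Loc-1, Loc-3}: Z1→Loc-3 4·4=16, Z2→Loc-3 9·10=90, Z3→Loc-1 10·25=250, Z4→Loc-3 6·7=42. Service 398; fixed 81; total 479.
{Loc-1, Loc-2}: service 430 + fixed 55 = 485
{Loc-1, Loc-2, Loc-3, Loc-4, Loc-5, Loc-6}: Z1→Loc-3 4·4=16, Z2→Loc-4 7·10=70, Z3→Loc-1 10·25=250, Z4→Loc-6 5·7=35. Service 371; fixed 355; total 726.
No other subset beats 467.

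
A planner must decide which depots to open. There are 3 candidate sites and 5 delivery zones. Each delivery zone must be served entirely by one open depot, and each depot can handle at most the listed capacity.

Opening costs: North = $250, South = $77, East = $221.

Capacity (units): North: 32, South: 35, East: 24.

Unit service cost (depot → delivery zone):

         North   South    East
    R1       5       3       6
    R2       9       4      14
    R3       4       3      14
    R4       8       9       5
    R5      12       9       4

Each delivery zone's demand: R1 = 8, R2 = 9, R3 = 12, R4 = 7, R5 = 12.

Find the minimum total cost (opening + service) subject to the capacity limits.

Open {South, East}: R1→South 3·8=24, R2→South 4·9=36, R3→South 3·12=36, R4→East 5·7=35, R5→East 4·12=48.
Loads: South carries 29/35, East carries 19/24. Service 179; fixed 298; total 477.
Next best feasible plan costs 529.

Minimum total cost: 477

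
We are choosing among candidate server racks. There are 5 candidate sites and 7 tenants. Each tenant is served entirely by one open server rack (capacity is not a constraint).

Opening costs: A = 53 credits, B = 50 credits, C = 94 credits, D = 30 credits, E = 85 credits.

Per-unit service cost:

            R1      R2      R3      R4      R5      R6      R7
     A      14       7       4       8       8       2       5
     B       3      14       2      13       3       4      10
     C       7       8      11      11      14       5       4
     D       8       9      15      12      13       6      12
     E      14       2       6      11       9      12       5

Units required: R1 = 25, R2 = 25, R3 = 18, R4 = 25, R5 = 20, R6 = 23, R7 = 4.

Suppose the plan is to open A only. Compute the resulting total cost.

Each tenant is assigned to its cheapest site among the open ones.
{A}: R1→A 14·25=350, R2→A 7·25=175, R3→A 4·18=72, R4→A 8·25=200, R5→A 8·20=160, R6→A 2·23=46, R7→A 5·4=20. Service 1023; fixed 53; total 1076.

Total cost: 1076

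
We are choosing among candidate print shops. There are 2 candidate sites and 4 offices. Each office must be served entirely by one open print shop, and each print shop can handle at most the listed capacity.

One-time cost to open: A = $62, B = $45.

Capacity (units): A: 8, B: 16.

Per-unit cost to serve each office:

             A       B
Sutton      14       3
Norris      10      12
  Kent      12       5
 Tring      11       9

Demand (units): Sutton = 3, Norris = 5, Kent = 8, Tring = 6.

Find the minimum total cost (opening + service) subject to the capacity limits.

Minimum total cost: 282

Open {A, B}: Sutton→B 3·3=9, Norris→B 12·5=60, Kent→B 5·8=40, Tring→A 11·6=66.
Loads: A carries 6/8, B carries 16/16. Service 175; fixed 107; total 282.
Next best feasible plan costs 293.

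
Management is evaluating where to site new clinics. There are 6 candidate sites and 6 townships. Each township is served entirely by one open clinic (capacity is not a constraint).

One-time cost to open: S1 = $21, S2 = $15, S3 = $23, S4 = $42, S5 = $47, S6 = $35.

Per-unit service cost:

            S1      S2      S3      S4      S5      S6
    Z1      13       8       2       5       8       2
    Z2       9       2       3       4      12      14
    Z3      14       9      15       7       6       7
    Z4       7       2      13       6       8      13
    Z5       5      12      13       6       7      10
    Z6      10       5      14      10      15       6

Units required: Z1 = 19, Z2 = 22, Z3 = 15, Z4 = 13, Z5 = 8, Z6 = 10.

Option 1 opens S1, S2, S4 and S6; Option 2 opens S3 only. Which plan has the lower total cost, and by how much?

Option 1 is cheaper by 349.

Option 1: {S1, S2, S4, S6}: Z1→S6 2·19=38, Z2→S2 2·22=44, Z3→S4 7·15=105, Z4→S2 2·13=26, Z5→S1 5·8=40, Z6→S2 5·10=50. Service 303; fixed 113; total 416.
Option 2: {S3}: Z1→S3 2·19=38, Z2→S3 3·22=66, Z3→S3 15·15=225, Z4→S3 13·13=169, Z5→S3 13·8=104, Z6→S3 14·10=140. Service 742; fixed 23; total 765.
Difference: |416 − 765| = 349.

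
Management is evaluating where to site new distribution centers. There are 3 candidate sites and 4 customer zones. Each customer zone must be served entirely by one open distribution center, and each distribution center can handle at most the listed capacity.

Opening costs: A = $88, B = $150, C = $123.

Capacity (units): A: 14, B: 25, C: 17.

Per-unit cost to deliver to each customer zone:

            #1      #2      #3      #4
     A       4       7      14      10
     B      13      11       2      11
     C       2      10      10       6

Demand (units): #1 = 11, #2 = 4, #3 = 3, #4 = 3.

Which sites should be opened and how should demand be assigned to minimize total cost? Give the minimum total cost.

Open {A, C}: #1→C 2·11=22, #2→A 7·4=28, #3→C 10·3=30, #4→C 6·3=18.
Loads: A carries 4/14, C carries 17/17. Service 98; fixed 211; total 309.
Next best feasible plan costs 321.

Minimum total cost: 309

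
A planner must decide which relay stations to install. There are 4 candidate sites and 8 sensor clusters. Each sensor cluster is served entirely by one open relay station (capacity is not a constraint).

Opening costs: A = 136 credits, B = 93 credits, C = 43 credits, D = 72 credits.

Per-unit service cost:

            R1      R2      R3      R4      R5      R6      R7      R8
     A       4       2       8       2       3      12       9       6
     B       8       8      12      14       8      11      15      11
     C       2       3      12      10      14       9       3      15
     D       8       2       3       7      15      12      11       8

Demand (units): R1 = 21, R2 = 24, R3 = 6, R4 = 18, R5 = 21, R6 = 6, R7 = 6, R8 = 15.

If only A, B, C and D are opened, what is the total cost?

Each sensor cluster is assigned to its cheapest site among the open ones.
{A, B, C, D}: R1→C 2·21=42, R2→A 2·24=48, R3→D 3·6=18, R4→A 2·18=36, R5→A 3·21=63, R6→C 9·6=54, R7→C 3·6=18, R8→A 6·15=90. Service 369; fixed 344; total 713.

Total cost: 713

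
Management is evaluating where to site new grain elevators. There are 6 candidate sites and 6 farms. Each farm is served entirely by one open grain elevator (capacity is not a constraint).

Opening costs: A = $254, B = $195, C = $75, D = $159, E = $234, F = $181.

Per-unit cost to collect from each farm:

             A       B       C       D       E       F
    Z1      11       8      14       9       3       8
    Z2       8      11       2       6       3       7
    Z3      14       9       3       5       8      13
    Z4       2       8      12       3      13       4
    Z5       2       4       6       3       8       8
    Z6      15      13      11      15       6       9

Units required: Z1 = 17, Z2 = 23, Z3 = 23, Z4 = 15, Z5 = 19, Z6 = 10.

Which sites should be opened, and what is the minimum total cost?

For any fixed open set, each farm goes to its cheapest open site; total = fixed + service.
{C, D}: Z1→D 9·17=153, Z2→C 2·23=46, Z3→C 3·23=69, Z4→D 3·15=45, Z5→D 3·19=57, Z6→C 11·10=110. Service 480; fixed 234; total 714.
{C, F}: service 515 + fixed 256 = 771
{D, E}: service 397 + fixed 393 = 790
{A, B, C, D, E, F}: Z1→E 3·17=51, Z2→C 2·23=46, Z3→C 3·23=69, Z4→A 2·15=30, Z5→A 2·19=38, Z6→E 6·10=60. Service 294; fixed 1098; total 1392.
No other subset beats 714.

Open C and D; minimum total cost 714.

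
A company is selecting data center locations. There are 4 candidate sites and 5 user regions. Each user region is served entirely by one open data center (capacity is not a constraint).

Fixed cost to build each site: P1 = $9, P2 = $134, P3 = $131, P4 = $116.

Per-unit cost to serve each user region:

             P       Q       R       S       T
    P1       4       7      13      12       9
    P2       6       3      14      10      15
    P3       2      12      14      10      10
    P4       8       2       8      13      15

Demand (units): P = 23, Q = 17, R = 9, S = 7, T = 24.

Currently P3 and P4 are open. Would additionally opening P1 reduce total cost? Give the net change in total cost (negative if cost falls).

Yes — net change −15 (cost falls by 15).

Current service cost with {P3, P4}: 462.
Adding P1: each user region re-picks its cheapest; new service cost 438, saving 24.
Extra fixed cost: 9. Net change = 9 − 24 = -15.
(Totals: 709 → 694.)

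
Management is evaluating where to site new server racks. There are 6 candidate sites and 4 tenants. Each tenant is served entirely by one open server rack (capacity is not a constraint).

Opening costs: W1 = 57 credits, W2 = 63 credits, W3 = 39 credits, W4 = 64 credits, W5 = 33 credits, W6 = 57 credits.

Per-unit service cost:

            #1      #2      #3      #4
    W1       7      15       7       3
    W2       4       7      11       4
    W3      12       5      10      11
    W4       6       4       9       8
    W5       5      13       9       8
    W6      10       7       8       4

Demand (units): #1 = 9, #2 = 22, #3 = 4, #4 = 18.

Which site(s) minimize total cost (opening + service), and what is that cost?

For any fixed open set, each tenant goes to its cheapest open site; total = fixed + service.
{W1, W4}: #1→W4 6·9=54, #2→W4 4·22=88, #3→W1 7·4=28, #4→W1 3·18=54. Service 224; fixed 121; total 345.
{W1, W3}: #1→W1 7·9=63, #2→W3 5·22=110, #3→W1 7·4=28, #4→W1 3·18=54. Service 255; fixed 96; total 351.
{W2, W4}: service 232 + fixed 127 = 359
{W1, W2, W3, W4, W5, W6}: service 206 + fixed 313 = 519
No other subset beats 345.

Open W1 and W4; minimum total cost 345.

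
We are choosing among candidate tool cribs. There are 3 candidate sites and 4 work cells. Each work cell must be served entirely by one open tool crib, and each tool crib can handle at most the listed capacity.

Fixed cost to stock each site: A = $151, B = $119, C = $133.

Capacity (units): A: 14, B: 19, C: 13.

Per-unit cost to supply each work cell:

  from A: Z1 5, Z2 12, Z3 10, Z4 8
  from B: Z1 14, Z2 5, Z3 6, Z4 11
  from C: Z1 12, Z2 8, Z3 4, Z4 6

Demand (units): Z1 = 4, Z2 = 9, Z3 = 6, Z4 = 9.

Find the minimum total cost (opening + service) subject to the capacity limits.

Minimum total cost: 435

Open {B, C}: Z1→C 12·4=48, Z2→B 5·9=45, Z3→B 6·6=36, Z4→C 6·9=54.
Loads: B carries 15/19, C carries 13/13. Service 183; fixed 252; total 435.
Next best feasible plan costs 443.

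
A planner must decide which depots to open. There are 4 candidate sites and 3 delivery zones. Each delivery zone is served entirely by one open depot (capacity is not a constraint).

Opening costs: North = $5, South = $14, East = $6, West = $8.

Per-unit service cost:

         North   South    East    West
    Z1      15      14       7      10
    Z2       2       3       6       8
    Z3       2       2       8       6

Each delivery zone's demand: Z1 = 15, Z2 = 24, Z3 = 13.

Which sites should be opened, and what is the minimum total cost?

Open North and East; minimum total cost 190.

For any fixed open set, each delivery zone goes to its cheapest open site; total = fixed + service.
{North, East}: Z1→East 7·15=105, Z2→North 2·24=48, Z3→North 2·13=26. Service 179; fixed 11; total 190.
{North, East, West}: Z1→East 7·15=105, Z2→North 2·24=48, Z3→North 2·13=26. Service 179; fixed 19; total 198.
{North, South, East}: Z1→East 7·15=105, Z2→North 2·24=48, Z3→North 2·13=26. Service 179; fixed 25; total 204.
{North, South, East, West}: Z1→East 7·15=105, Z2→North 2·24=48, Z3→North 2·13=26. Service 179; fixed 33; total 212.
No other subset beats 190.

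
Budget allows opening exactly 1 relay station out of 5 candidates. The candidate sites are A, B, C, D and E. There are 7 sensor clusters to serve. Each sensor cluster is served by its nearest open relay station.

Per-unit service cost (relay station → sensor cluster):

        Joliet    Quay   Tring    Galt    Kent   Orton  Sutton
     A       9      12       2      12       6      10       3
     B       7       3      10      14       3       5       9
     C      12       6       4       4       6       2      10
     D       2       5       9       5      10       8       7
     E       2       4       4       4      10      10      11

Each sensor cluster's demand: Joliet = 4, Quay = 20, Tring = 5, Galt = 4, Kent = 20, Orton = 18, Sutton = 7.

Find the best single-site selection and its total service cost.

With exactly 1 open, each sensor cluster uses its cheapest among the chosen.
{B}: Joliet→B 7·4=28, Quay→B 3·20=60, Tring→B 10·5=50, Galt→B 14·4=56, Kent→B 3·20=60, Orton→B 5·18=90, Sutton→B 9·7=63. Service cost 407.
{C}: service cost 430
{D}: service cost 566
Among all 5 size-1 choices, {B} is lowest.

Choose B only; total service cost 407.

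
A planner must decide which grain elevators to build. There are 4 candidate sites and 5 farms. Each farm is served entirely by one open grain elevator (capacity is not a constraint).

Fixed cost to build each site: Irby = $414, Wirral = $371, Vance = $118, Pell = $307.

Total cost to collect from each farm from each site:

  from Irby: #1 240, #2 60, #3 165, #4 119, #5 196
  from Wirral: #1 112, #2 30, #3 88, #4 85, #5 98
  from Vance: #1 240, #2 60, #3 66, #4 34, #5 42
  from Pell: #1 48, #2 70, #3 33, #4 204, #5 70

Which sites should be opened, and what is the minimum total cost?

Open Vance only; minimum total cost 560.

For any fixed open set, each farm goes to its cheapest open site; total = fixed + service.
{Vance}: #1→Vance 240, #2→Vance 60, #3→Vance 66, #4→Vance 34, #5→Vance 42. Service 442; fixed 118; total 560.
{Vance, Pell}: service 217 + fixed 425 = 642
{Pell}: #1→Pell 48, #2→Pell 70, #3→Pell 33, #4→Pell 204, #5→Pell 70. Service 425; fixed 307; total 732.
{Irby, Wirral, Vance, Pell}: service 187 + fixed 1210 = 1397
No other subset beats 560.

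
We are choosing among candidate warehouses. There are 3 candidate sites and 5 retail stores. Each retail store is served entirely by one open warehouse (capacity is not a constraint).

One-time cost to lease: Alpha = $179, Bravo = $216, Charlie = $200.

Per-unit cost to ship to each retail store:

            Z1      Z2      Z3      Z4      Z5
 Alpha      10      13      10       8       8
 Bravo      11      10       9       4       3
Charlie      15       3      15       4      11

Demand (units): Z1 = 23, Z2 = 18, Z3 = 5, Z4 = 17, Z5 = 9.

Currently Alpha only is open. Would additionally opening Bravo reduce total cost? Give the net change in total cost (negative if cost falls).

Current service cost with {Alpha}: 722.
Adding Bravo: each retail store re-picks its cheapest; new service cost 550, saving 172.
Extra fixed cost: 216. Net change = 216 − 172 = 44.
(Totals: 901 → 945.)

No — net change +44 (cost rises by 44).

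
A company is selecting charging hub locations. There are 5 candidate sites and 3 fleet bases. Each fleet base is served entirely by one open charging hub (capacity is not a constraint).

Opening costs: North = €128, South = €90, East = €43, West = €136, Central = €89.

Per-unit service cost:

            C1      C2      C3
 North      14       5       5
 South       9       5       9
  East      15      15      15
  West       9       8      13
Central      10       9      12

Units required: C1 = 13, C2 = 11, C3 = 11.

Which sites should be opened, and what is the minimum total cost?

For any fixed open set, each fleet base goes to its cheapest open site; total = fixed + service.
{South}: C1→South 9·13=117, C2→South 5·11=55, C3→South 9·11=99. Service 271; fixed 90; total 361.
{South, East}: C1→South 9·13=117, C2→South 5·11=55, C3→South 9·11=99. Service 271; fixed 133; total 404.
{North}: C1→North 14·13=182, C2→North 5·11=55, C3→North 5·11=55. Service 292; fixed 128; total 420.
{North, South, East, West, Central}: service 227 + fixed 486 = 713
No other subset beats 361.

Open South only; minimum total cost 361.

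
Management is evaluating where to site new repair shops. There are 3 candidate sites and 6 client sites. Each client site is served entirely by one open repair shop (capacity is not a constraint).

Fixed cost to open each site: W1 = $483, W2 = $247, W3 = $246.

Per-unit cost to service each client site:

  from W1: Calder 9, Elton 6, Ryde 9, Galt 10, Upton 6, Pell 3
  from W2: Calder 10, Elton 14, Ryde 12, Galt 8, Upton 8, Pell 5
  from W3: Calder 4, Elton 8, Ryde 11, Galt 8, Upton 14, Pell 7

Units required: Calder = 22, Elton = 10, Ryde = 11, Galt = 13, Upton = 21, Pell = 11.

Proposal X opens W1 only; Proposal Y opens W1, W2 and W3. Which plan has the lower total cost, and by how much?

Proposal X: {W1}: Calder→W1 9·22=198, Elton→W1 6·10=60, Ryde→W1 9·11=99, Galt→W1 10·13=130, Upton→W1 6·21=126, Pell→W1 3·11=33. Service 646; fixed 483; total 1129.
Proposal Y: {W1, W2, W3}: Calder→W3 4·22=88, Elton→W1 6·10=60, Ryde→W1 9·11=99, Galt→W2 8·13=104, Upton→W1 6·21=126, Pell→W1 3·11=33. Service 510; fixed 976; total 1486.
Difference: |1129 − 1486| = 357.

Proposal X is cheaper by 357.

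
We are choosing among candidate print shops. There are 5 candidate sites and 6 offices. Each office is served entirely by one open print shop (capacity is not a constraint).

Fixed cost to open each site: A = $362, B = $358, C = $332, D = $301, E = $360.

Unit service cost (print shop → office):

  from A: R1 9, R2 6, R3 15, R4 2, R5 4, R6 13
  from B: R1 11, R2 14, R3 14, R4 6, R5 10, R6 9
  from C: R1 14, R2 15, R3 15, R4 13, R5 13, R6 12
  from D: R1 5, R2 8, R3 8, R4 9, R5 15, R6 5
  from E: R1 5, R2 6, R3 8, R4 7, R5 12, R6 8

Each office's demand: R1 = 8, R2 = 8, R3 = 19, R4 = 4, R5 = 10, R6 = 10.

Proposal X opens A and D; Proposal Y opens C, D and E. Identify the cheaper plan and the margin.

Proposal X: {A, D}: R1→D 5·8=40, R2→A 6·8=48, R3→D 8·19=152, R4→A 2·4=8, R5→A 4·10=40, R6→D 5·10=50. Service 338; fixed 663; total 1001.
Proposal Y: {C, D, E}: R1→D 5·8=40, R2→E 6·8=48, R3→D 8·19=152, R4→E 7·4=28, R5→E 12·10=120, R6→D 5·10=50. Service 438; fixed 993; total 1431.
Difference: |1001 − 1431| = 430.

Proposal X is cheaper by 430.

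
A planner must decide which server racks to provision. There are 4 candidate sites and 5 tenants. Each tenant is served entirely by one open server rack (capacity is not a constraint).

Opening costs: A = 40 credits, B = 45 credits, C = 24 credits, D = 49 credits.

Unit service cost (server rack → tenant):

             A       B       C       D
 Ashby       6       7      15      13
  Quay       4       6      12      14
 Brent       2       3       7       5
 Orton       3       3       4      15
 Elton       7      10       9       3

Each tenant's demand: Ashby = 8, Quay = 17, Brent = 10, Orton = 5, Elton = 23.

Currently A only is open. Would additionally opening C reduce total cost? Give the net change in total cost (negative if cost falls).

No — net change +24 (cost rises by 24).

Current service cost with {A}: 312.
Adding C: each tenant re-picks its cheapest; new service cost 312, saving 0.
Extra fixed cost: 24. Net change = 24 − 0 = 24.
(Totals: 352 → 376.)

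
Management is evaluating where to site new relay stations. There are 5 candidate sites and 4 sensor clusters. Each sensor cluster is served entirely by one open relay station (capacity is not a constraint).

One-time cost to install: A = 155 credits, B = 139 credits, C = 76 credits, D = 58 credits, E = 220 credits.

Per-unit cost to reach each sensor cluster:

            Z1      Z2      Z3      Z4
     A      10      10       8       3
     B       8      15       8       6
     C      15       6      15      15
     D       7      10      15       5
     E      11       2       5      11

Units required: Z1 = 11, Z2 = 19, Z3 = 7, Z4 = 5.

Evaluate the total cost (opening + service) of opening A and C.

Each sensor cluster is assigned to its cheapest site among the open ones.
{A, C}: Z1→A 10·11=110, Z2→C 6·19=114, Z3→A 8·7=56, Z4→A 3·5=15. Service 295; fixed 231; total 526.

Total cost: 526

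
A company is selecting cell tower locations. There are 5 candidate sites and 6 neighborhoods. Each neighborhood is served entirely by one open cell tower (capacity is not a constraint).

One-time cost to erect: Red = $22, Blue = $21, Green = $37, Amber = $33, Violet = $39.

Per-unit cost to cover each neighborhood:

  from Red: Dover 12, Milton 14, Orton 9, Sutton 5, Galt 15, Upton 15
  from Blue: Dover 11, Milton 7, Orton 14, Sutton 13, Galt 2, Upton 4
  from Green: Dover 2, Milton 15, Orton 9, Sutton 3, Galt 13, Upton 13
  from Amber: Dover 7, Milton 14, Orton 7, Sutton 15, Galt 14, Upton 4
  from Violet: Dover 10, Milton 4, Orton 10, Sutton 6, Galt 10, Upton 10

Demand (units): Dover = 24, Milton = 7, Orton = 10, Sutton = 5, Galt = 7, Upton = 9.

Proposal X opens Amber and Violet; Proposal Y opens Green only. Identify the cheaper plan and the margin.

Proposal X is cheaper by 29.

Proposal X: {Amber, Violet}: Dover→Amber 7·24=168, Milton→Violet 4·7=28, Orton→Amber 7·10=70, Sutton→Violet 6·5=30, Galt→Violet 10·7=70, Upton→Amber 4·9=36. Service 402; fixed 72; total 474.
Proposal Y: {Green}: Dover→Green 2·24=48, Milton→Green 15·7=105, Orton→Green 9·10=90, Sutton→Green 3·5=15, Galt→Green 13·7=91, Upton→Green 13·9=117. Service 466; fixed 37; total 503.
Difference: |474 − 503| = 29.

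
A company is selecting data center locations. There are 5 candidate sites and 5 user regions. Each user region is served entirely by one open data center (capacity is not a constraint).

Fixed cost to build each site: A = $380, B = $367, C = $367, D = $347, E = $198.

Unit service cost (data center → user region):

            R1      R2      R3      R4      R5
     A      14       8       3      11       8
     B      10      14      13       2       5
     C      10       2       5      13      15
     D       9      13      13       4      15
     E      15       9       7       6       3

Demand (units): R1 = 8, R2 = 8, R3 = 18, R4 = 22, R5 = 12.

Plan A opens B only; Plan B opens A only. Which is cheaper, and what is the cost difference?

Plan A: {B}: R1→B 10·8=80, R2→B 14·8=112, R3→B 13·18=234, R4→B 2·22=44, R5→B 5·12=60. Service 530; fixed 367; total 897.
Plan B: {A}: R1→A 14·8=112, R2→A 8·8=64, R3→A 3·18=54, R4→A 11·22=242, R5→A 8·12=96. Service 568; fixed 380; total 948.
Difference: |897 − 948| = 51.

Plan A is cheaper by 51.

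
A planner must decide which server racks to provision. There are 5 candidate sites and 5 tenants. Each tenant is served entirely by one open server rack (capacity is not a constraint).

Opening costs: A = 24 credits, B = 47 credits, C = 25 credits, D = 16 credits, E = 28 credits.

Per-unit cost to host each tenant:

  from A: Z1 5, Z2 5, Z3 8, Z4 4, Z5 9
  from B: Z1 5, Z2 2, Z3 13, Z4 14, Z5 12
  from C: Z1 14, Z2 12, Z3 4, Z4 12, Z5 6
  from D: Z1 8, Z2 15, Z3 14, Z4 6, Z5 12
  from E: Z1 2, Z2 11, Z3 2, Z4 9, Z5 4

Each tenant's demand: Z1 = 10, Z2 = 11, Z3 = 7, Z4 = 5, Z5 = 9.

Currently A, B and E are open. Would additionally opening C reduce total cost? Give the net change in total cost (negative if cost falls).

No — net change +25 (cost rises by 25).

Current service cost with {A, B, E}: 112.
Adding C: each tenant re-picks its cheapest; new service cost 112, saving 0.
Extra fixed cost: 25. Net change = 25 − 0 = 25.
(Totals: 211 → 236.)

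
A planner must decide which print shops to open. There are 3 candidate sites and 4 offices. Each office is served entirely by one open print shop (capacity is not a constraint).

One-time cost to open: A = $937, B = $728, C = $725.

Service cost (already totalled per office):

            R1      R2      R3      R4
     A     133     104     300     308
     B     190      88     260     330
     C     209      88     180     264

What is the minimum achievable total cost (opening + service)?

Minimum total cost: 1466

For any fixed open set, each office goes to its cheapest open site; total = fixed + service.
{C}: R1→C 209, R2→C 88, R3→C 180, R4→C 264. Service 741; fixed 725; total 1466.
{B}: R1→B 190, R2→B 88, R3→B 260, R4→B 330. Service 868; fixed 728; total 1596.
{A}: service 845 + fixed 937 = 1782
{A, B, C}: service 665 + fixed 2390 = 3055
No other subset beats 1466.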